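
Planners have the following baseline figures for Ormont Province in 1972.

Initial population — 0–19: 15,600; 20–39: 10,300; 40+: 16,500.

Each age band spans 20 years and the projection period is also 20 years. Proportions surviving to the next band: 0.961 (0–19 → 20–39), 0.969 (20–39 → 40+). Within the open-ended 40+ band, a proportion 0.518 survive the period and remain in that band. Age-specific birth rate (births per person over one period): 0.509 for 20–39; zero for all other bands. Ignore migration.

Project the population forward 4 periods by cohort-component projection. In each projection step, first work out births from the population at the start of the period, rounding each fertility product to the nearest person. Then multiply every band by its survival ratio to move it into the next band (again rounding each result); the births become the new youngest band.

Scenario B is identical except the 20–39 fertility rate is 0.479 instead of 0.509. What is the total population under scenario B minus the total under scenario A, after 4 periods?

-1277

— Period 1 —
Births: 10300 * 0.509 = 5243
20–39: 15600 * 0.961 = 14992
40+: 10300 * 0.969 + 16500 * 0.518 = 9981 + 8547 = 18528
End of period: [5243, 14992, 18528]
— Period 2 —
Births: 14992 * 0.509 = 7631
20–39: 5243 * 0.961 = 5039
40+: 14992 * 0.969 + 18528 * 0.518 = 14527 + 9598 = 24125
End of period: [7631, 5039, 24125]
— Period 3 —
Births: 5039 * 0.509 = 2565
20–39: 7631 * 0.961 = 7333
40+: 5039 * 0.969 + 24125 * 0.518 = 4883 + 12497 = 17380
End of period: [2565, 7333, 17380]
— Period 4 —
Births: 7333 * 0.509 = 3732
20–39: 2565 * 0.961 = 2465
40+: 7333 * 0.969 + 17380 * 0.518 = 7106 + 9003 = 16109
End of period: [3732, 2465, 16109]
Scenario A total after 4 periods: 22306
Scenario B projection —
— Period 1 —
Births: 10300 * 0.479 = 4934
20–39: 15600 * 0.961 = 14992
40+: 10300 * 0.969 + 16500 * 0.518 = 9981 + 8547 = 18528
End of period: [4934, 14992, 18528]
— Period 2 —
Births: 14992 * 0.479 = 7181
20–39: 4934 * 0.961 = 4742
40+: 14992 * 0.969 + 18528 * 0.518 = 14527 + 9598 = 24125
End of period: [7181, 4742, 24125]
— Period 3 —
Births: 4742 * 0.479 = 2271
20–39: 7181 * 0.961 = 6901
40+: 4742 * 0.969 + 24125 * 0.518 = 4595 + 12497 = 17092
End of period: [2271, 6901, 17092]
— Period 4 —
Births: 6901 * 0.479 = 3306
20–39: 2271 * 0.961 = 2182
40+: 6901 * 0.969 + 17092 * 0.518 = 6687 + 8854 = 15541
End of period: [3306, 2182, 15541]
Scenario B total after 4 periods: 21029
Difference B − A = 21029 − 22306 = -1277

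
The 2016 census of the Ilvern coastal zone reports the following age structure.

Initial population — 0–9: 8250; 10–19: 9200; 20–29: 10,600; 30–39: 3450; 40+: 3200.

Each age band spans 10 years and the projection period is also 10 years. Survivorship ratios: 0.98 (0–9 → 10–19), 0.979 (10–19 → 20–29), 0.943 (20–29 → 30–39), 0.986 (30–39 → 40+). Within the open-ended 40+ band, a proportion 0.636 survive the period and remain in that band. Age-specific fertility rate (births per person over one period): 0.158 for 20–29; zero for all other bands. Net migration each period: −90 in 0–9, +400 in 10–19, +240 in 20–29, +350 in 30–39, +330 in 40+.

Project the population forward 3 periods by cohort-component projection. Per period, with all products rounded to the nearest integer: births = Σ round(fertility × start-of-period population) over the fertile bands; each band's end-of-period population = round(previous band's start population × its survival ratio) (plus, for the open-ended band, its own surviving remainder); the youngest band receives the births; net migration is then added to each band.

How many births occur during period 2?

[period 1]
Births: 10600 * 0.158 = 1675
10–19: 8250 * 0.98 = 8085
20–29: 9200 * 0.979 = 9007
30–39: 10600 * 0.943 = 9996
40+: 3450 * 0.986 + 3200 * 0.636 = 3402 + 2035 = 5437
Net migration: 0–9 − 90 → 1585; 10–19 + 400 → 8485; 20–29 + 240 → 9247; 30–39 + 350 → 10346; 40+ + 330 → 5767
→ [1585, 8485, 9247, 10346, 5767]
[period 2]
Births: 9247 * 0.158 = 1461
10–19: 1585 * 0.98 = 1553
20–29: 8485 * 0.979 = 8307
30–39: 9247 * 0.943 = 8720
40+: 10346 * 0.986 + 5767 * 0.636 = 10201 + 3668 = 13869
Net migration: 0–9 − 90 → 1371; 10–19 + 400 → 1953; 20–29 + 240 → 8547; 30–39 + 350 → 9070; 40+ + 330 → 14199
→ [1371, 1953, 8547, 9070, 14199]

1461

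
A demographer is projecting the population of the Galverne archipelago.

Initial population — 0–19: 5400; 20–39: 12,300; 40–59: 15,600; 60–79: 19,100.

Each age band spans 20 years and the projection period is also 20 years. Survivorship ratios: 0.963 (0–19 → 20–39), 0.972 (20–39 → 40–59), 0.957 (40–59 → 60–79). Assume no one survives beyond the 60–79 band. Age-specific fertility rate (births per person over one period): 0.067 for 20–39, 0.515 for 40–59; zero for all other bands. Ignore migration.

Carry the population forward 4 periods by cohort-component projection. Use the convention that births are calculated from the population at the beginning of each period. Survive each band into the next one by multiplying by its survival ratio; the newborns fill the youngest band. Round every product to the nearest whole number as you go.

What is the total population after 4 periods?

Let band 1 be 0–19 through band 4 = 60–79.
— Period 1 —
Births: 12300 × 0.067 = 824, 15600 × 0.515 = 8034 → 8858
Band 2: 5400 × 0.963 = 5200
Band 3: 12300 × 0.972 = 11956
Band 4: 15600 × 0.957 = 14929
Giving 8858 / 5200 / 11956 / 14929.
— Period 2 —
Births: 5200 × 0.067 = 348, 11956 × 0.515 = 6157 → 6505
Band 2: 8858 × 0.963 = 8530
Band 3: 5200 × 0.972 = 5054
Band 4: 11956 × 0.957 = 11442
Giving 6505 / 8530 / 5054 / 11442.
— Period 3 —
Births: 8530 × 0.067 = 572, 5054 × 0.515 = 2603 → 3175
Band 2: 6505 × 0.963 = 6264
Band 3: 8530 × 0.972 = 8291
Band 4: 5054 × 0.957 = 4837
Giving 3175 / 6264 / 8291 / 4837.
— Period 4 —
Births: 6264 × 0.067 = 420, 8291 × 0.515 = 4270 → 4690
Band 2: 3175 × 0.963 = 3058
Band 3: 6264 × 0.972 = 6089
Band 4: 8291 × 0.957 = 7934
Giving 4690 / 3058 / 6089 / 7934.
Total after period 4: 4690 + 3058 + 6089 + 7934 = 21771

21771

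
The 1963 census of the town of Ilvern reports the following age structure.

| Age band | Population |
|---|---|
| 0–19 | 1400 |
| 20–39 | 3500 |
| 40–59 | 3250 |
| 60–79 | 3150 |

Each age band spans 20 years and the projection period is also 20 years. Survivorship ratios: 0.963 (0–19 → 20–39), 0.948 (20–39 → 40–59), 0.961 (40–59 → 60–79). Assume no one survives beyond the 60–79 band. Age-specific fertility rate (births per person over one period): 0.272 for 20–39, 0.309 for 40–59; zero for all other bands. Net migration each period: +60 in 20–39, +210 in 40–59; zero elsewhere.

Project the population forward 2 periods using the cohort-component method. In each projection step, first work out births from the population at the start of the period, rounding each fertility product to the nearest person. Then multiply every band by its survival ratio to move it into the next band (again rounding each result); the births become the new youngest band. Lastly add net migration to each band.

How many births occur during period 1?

— Period 1 —
Births: 3500 × 0.272 = 952 ; 3250 × 0.309 = 1004 → total 1956
20–39: 1400 × 0.963 = 1348
40–59: 3500 × 0.948 = 3318
60–79: 3250 × 0.961 = 3123
Net migration: 20–39 + 60 → 1408; 40–59 + 210 → 3528
→ [1956, 1408, 3528, 3123]

1956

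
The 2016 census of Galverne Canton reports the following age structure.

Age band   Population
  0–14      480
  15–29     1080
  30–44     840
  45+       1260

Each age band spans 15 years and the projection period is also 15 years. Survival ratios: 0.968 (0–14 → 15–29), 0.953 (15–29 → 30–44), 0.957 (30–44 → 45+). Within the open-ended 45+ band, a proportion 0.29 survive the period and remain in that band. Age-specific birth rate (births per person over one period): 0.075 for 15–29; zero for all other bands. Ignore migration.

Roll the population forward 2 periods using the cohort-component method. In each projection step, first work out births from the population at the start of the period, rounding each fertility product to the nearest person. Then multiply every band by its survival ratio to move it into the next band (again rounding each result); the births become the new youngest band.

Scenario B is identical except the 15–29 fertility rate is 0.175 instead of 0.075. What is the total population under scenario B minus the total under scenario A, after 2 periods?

151

— Period 1 —
Births: 1080 * 0.075 = 81
15–29: 480 * 0.968 = 465
30–44: 1080 * 0.953 = 1029
45+: 840 * 0.957 + 1260 * 0.29 = 804 + 365 = 1169
End of period: [81, 465, 1029, 1169]
— Period 2 —
Births: 465 * 0.075 = 35
15–29: 81 * 0.968 = 78
30–44: 465 * 0.953 = 443
45+: 1029 * 0.957 + 1169 * 0.29 = 985 + 339 = 1324
End of period: [35, 78, 443, 1324]
Scenario A total after 2 periods: 1880
Scenario B projection —
— Period 1 —
Births: 1080 * 0.175 = 189
15–29: 480 * 0.968 = 465
30–44: 1080 * 0.953 = 1029
45+: 840 * 0.957 + 1260 * 0.29 = 804 + 365 = 1169
End of period: [189, 465, 1029, 1169]
— Period 2 —
Births: 465 * 0.175 = 81
15–29: 189 * 0.968 = 183
30–44: 465 * 0.953 = 443
45+: 1029 * 0.957 + 1169 * 0.29 = 985 + 339 = 1324
End of period: [81, 183, 443, 1324]
Scenario B total after 2 periods: 2031
Difference B − A = 2031 − 1880 = 151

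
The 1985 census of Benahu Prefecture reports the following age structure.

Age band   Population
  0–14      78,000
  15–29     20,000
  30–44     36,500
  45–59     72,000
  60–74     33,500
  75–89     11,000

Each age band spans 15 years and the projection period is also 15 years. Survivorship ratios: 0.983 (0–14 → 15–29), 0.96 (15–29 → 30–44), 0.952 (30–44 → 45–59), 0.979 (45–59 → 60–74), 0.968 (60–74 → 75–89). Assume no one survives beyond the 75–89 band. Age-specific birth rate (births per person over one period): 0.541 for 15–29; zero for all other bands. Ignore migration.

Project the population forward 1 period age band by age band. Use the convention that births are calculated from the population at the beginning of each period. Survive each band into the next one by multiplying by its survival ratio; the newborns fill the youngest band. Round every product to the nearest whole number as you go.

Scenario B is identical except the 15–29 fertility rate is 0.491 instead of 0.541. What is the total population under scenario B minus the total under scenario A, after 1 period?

Period 1.
Births: 20000 × 0.541 = 10820
15–29: 78000 × 0.983 = 76674
30–44: 20000 × 0.96 = 19200
45–59: 36500 × 0.952 = 34748
60–74: 72000 × 0.979 = 70488
75–89: 33500 × 0.968 = 32428
Giving 10820 / 76674 / 19200 / 34748 / 70488 / 32428.
Scenario A total after 1 period: 244358
Scenario B projection —
Period 1.
Births: 20000 × 0.491 = 9820
15–29: 78000 × 0.983 = 76674
30–44: 20000 × 0.96 = 19200
45–59: 36500 × 0.952 = 34748
60–74: 72000 × 0.979 = 70488
75–89: 33500 × 0.968 = 32428
Giving 9820 / 76674 / 19200 / 34748 / 70488 / 32428.
Scenario B total after 1 period: 243358
Difference B − A = 243358 − 244358 = -1000

-1000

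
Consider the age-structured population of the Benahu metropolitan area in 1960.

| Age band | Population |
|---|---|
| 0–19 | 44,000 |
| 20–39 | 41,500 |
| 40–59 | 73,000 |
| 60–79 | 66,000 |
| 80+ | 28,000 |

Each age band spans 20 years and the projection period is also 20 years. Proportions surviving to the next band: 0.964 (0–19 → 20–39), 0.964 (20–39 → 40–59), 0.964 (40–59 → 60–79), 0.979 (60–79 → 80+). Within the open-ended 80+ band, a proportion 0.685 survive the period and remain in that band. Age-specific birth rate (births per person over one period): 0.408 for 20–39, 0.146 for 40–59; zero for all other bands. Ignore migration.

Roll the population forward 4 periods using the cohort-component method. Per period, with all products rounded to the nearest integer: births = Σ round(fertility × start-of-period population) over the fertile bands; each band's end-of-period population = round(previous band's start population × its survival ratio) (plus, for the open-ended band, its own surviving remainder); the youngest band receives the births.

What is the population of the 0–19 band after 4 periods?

Period 1:
Births: 41500 × 0.408 = 16932  |  73000 × 0.146 = 10658 → 27590
20–39: 44000 × 0.964 = 42416
40–59: 41500 × 0.964 = 40006
60–79: 73000 × 0.964 = 70372
80+: 66000 × 0.979 + 28000 × 0.685 = 64614 + 19180 = 83794
Population now: 0–19=27590, 20–39=42416, 40–59=40006, 60–79=70372, 80+=83794
Period 2:
Births: 42416 × 0.408 = 17306  |  40006 × 0.146 = 5841 → 23147
20–39: 27590 × 0.964 = 26597
40–59: 42416 × 0.964 = 40889
60–79: 40006 × 0.964 = 38566
80+: 70372 × 0.979 + 83794 × 0.685 = 68894 + 57399 = 126293
Population now: 0–19=23147, 20–39=26597, 40–59=40889, 60–79=38566, 80+=126293
Period 3:
Births: 26597 × 0.408 = 10852  |  40889 × 0.146 = 5970 → 16822
20–39: 23147 × 0.964 = 22314
40–59: 26597 × 0.964 = 25640
60–79: 40889 × 0.964 = 39417
80+: 38566 × 0.979 + 126293 × 0.685 = 37756 + 86511 = 124267
Population now: 0–19=16822, 20–39=22314, 40–59=25640, 60–79=39417, 80+=124267
Period 4:
Births: 22314 × 0.408 = 9104  |  25640 × 0.146 = 3743 → 12847
20–39: 16822 × 0.964 = 16216
40–59: 22314 × 0.964 = 21511
60–79: 25640 × 0.964 = 24717
80+: 39417 × 0.979 + 124267 × 0.685 = 38589 + 85123 = 123712
Population now: 0–19=12847, 20–39=16216, 40–59=21511, 60–79=24717, 80+=123712

12847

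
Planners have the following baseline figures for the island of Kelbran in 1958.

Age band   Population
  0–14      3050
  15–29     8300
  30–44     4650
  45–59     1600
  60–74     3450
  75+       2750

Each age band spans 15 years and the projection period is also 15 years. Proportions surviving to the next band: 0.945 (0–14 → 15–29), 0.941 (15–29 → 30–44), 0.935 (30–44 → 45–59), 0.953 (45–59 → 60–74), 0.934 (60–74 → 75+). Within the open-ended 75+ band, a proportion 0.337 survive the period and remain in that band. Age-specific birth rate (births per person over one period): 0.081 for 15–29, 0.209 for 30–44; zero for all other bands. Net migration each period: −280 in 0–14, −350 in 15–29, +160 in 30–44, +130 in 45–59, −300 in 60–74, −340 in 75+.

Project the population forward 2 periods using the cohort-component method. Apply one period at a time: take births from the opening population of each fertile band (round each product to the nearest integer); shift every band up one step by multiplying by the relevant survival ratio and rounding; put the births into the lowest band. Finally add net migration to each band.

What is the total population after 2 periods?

18711

[period 1]
Births: 8300 × 0.081 = 672 ; 4650 × 0.209 = 972 → 1644
15–29: 3050 × 0.945 = 2882
30–44: 8300 × 0.941 = 7810
45–59: 4650 × 0.935 = 4348
60–74: 1600 × 0.953 = 1525
75+: 3450 × 0.934 + 2750 × 0.337 = 3222 + 927 = 4149
Net migration: 0–14 − 280 → 1364; 15–29 − 350 → 2532; 30–44 + 160 → 7970; 45–59 + 130 → 4478; 60–74 − 300 → 1225; 75+ − 340 → 3809
Giving 1364 / 2532 / 7970 / 4478 / 1225 / 3809.
[period 2]
Births: 2532 × 0.081 = 205 ; 7970 × 0.209 = 1666 → 1871
15–29: 1364 × 0.945 = 1289
30–44: 2532 × 0.941 = 2383
45–59: 7970 × 0.935 = 7452
60–74: 4478 × 0.953 = 4268
75+: 1225 × 0.934 + 3809 × 0.337 = 1144 + 1284 = 2428
Net migration: 0–14 − 280 → 1591; 15–29 − 350 → 939; 30–44 + 160 → 2543; 45–59 + 130 → 7582; 60–74 − 300 → 3968; 75+ − 340 → 2088
Giving 1591 / 939 / 2543 / 7582 / 3968 / 2088.
Total after period 2: 1591 + 939 + 2543 + 7582 + 3968 + 2088 = 18711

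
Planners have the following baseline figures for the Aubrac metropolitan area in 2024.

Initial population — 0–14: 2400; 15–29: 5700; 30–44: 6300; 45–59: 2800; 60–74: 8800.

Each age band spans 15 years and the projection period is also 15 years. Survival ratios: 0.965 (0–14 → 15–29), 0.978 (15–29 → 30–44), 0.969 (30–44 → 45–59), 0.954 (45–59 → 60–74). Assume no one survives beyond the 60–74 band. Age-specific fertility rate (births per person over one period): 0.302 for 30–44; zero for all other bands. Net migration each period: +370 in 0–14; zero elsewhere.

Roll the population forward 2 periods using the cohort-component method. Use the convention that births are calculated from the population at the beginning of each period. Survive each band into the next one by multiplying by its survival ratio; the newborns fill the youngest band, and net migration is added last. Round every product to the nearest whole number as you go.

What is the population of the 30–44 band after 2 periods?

Numbering the groups 1..5 from youngest to oldest:
After projecting period 1:
Births: 6300 × 0.302 = 1903
Group 2: 2400 × 0.965 = 2316
Group 3: 5700 × 0.978 = 5575
Group 4: 6300 × 0.969 = 6105
Group 5: 2800 × 0.954 = 2671
Net migration: Group 1 + 370 → 2273
→ [2273, 2316, 5575, 6105, 2671]
After projecting period 2:
Births: 5575 × 0.302 = 1684
Group 2: 2273 × 0.965 = 2193
Group 3: 2316 × 0.978 = 2265
Group 4: 5575 × 0.969 = 5402
Group 5: 6105 × 0.954 = 5824
Net migration: Group 1 + 370 → 2054
→ [2054, 2193, 2265, 5402, 5824]

2265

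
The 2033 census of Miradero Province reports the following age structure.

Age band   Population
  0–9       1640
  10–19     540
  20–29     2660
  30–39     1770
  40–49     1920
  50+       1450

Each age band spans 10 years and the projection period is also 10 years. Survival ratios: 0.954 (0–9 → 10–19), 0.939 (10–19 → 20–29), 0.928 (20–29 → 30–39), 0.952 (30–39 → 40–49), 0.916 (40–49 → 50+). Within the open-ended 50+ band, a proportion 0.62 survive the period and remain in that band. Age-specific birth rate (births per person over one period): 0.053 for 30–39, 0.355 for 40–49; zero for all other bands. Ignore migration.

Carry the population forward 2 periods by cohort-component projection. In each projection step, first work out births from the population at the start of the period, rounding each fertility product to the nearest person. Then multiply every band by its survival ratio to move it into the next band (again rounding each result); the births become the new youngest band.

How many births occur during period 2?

729

[period 1]
Births: 1770 × 0.053 = 94  |  1920 × 0.355 = 682 ⇒ total 776
10–19: 1640 × 0.954 = 1565
20–29: 540 × 0.939 = 507
30–39: 2660 × 0.928 = 2468
40–49: 1770 × 0.952 = 1685
50+: 1920 × 0.916 + 1450 × 0.62 = 1759 + 899 = 2658
Population now: 0–9=776, 10–19=1565, 20–29=507, 30–39=2468, 40–49=1685, 50+=2658
[period 2]
Births: 2468 × 0.053 = 131  |  1685 × 0.355 = 598 ⇒ total 729
10–19: 776 × 0.954 = 740
20–29: 1565 × 0.939 = 1470
30–39: 507 × 0.928 = 470
40–49: 2468 × 0.952 = 2350
50+: 1685 × 0.916 + 2658 × 0.62 = 1543 + 1648 = 3191
Population now: 0–9=729, 10–19=740, 20–29=1470, 30–39=470, 40–49=2350, 50+=3191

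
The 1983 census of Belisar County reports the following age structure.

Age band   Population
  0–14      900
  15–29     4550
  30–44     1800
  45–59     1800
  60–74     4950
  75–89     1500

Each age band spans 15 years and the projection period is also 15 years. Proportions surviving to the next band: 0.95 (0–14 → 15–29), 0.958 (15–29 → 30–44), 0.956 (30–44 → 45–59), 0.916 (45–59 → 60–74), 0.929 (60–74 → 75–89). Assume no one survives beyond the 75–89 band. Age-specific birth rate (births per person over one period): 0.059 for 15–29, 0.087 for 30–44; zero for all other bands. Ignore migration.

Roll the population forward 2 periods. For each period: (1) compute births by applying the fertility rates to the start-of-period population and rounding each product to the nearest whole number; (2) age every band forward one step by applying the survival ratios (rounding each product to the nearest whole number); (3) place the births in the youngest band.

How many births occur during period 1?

425

Period 1:
Births: 4550 × 0.059 = 268 ; 1800 × 0.087 = 157 → total 425
15–29: 900 × 0.95 = 855
30–44: 4550 × 0.958 = 4359
45–59: 1800 × 0.956 = 1721
60–74: 1800 × 0.916 = 1649
75–89: 4950 × 0.929 = 4599
→ [425, 855, 4359, 1721, 1649, 4599]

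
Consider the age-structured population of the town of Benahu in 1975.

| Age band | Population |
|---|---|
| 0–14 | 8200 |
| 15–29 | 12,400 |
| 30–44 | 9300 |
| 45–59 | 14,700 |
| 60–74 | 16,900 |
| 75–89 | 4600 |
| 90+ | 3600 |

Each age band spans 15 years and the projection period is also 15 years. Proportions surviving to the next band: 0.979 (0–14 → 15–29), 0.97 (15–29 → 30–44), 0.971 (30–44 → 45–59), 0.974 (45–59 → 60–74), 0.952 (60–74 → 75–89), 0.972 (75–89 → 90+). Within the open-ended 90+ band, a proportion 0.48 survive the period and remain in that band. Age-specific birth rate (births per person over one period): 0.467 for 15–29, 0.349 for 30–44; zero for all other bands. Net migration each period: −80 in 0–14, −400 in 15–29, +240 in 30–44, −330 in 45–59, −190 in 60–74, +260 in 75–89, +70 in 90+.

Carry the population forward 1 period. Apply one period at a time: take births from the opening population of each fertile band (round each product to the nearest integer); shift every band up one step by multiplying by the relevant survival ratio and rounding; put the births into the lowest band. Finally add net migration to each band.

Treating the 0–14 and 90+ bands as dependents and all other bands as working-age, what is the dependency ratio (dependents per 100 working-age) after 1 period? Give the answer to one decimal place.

25.8

Call the bands 1 to 7, youngest first.
[period 1]
Births: 12400 * 0.467 = 5791 ; 9300 * 0.349 = 3246 ⇒ total 9037
Band 2: 8200 * 0.979 = 8028
Band 3: 12400 * 0.97 = 12028
Band 4: 9300 * 0.971 = 9030
Band 5: 14700 * 0.974 = 14318
Band 6: 16900 * 0.952 = 16089
Band 7: 4600 * 0.972 + 3600 * 0.48 = 4471 + 1728 = 6199
Net migration: Band 1 − 80 → 8957; Band 2 − 400 → 7628; Band 3 + 240 → 12268; Band 4 − 330 → 8700; Band 5 − 190 → 14128; Band 6 + 260 → 16349; Band 7 + 70 → 6269
Giving 8957 / 7628 / 12268 / 8700 / 14128 / 16349 / 6269.
Dependents (band 0–14 + band 90+) = 8957 + 6269 = 15226; working-age = 59073; ratio = 15226/59073 × 100 = 25.8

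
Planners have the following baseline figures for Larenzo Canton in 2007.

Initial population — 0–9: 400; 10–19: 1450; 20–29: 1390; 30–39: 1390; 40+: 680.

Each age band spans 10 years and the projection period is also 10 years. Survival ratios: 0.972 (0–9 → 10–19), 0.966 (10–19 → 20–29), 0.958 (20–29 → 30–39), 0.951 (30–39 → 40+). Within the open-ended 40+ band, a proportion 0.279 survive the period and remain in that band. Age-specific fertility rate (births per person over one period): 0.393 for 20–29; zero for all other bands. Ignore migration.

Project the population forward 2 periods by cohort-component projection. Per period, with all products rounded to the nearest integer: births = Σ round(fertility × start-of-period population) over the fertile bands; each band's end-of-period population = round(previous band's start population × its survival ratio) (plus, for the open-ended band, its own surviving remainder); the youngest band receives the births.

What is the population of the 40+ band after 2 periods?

1689

Numbering the bands 1..5 from youngest to oldest:
Period 1:
Births: 1390 × 0.393 = 546
Band 2: 400 × 0.972 = 389
Band 3: 1450 × 0.966 = 1401
Band 4: 1390 × 0.958 = 1332
Band 5: 1390 × 0.951 + 680 × 0.279 = 1322 + 190 = 1512
Giving 546 / 389 / 1401 / 1332 / 1512.
Period 2:
Births: 1401 × 0.393 = 551
Band 2: 546 × 0.972 = 531
Band 3: 389 × 0.966 = 376
Band 4: 1401 × 0.958 = 1342
Band 5: 1332 × 0.951 + 1512 × 0.279 = 1267 + 422 = 1689
Giving 551 / 531 / 376 / 1342 / 1689.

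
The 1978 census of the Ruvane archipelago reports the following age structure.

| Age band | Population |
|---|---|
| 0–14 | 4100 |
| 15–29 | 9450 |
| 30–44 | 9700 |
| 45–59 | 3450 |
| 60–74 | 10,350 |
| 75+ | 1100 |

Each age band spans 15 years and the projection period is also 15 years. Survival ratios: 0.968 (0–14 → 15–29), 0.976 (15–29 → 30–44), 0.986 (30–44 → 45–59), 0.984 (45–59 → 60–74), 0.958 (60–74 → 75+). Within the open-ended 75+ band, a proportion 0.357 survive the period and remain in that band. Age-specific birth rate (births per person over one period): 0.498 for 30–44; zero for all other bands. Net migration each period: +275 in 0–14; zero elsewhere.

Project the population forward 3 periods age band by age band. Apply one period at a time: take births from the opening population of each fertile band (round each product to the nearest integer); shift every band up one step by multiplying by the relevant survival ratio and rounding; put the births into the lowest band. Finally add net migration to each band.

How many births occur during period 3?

1929

Period 1.
Births: 9700 × 0.498 = 4831
15–29: 4100 × 0.968 = 3969
30–44: 9450 × 0.976 = 9223
45–59: 9700 × 0.986 = 9564
60–74: 3450 × 0.984 = 3395
75+: 10350 × 0.958 + 1100 × 0.357 = 9915 + 393 = 10308
Net migration: 0–14 + 275 → 5106
End of period: [5106, 3969, 9223, 9564, 3395, 10308]
Period 2.
Births: 9223 × 0.498 = 4593
15–29: 5106 × 0.968 = 4943
30–44: 3969 × 0.976 = 3874
45–59: 9223 × 0.986 = 9094
60–74: 9564 × 0.984 = 9411
75+: 3395 × 0.958 + 10308 × 0.357 = 3252 + 3680 = 6932
Net migration: 0–14 + 275 → 4868
End of period: [4868, 4943, 3874, 9094, 9411, 6932]
Period 3.
Births: 3874 × 0.498 = 1929
15–29: 4868 × 0.968 = 4712
30–44: 4943 × 0.976 = 4824
45–59: 3874 × 0.986 = 3820
60–74: 9094 × 0.984 = 8948
75+: 9411 × 0.958 + 6932 × 0.357 = 9016 + 2475 = 11491
Net migration: 0–14 + 275 → 2204
End of period: [2204, 4712, 4824, 3820, 8948, 11491]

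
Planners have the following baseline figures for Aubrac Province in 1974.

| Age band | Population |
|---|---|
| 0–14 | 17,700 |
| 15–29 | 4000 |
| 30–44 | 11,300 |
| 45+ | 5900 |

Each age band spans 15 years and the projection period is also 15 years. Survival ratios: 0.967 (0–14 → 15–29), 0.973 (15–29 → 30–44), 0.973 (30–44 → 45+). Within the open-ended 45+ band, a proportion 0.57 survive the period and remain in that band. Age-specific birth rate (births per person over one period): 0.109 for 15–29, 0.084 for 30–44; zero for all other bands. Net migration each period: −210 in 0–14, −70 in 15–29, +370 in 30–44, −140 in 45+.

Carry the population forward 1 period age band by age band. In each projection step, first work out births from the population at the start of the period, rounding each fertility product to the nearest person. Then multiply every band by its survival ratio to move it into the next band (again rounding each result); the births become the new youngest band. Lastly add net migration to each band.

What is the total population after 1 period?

After projecting period 1:
Births: 4000 * 0.109 = 436, 11300 * 0.084 = 949 → total 1385
15–29: 17700 * 0.967 = 17116
30–44: 4000 * 0.973 = 3892
45+: 11300 * 0.973 + 5900 * 0.57 = 10995 + 3363 = 14358
Net migration: 0–14 − 210 → 1175; 15–29 − 70 → 17046; 30–44 + 370 → 4262; 45+ − 140 → 14218
Population now: 0–14=1175, 15–29=17046, 30–44=4262, 45+=14218
Total after period 1: 1175 + 17046 + 4262 + 14218 = 36701

36701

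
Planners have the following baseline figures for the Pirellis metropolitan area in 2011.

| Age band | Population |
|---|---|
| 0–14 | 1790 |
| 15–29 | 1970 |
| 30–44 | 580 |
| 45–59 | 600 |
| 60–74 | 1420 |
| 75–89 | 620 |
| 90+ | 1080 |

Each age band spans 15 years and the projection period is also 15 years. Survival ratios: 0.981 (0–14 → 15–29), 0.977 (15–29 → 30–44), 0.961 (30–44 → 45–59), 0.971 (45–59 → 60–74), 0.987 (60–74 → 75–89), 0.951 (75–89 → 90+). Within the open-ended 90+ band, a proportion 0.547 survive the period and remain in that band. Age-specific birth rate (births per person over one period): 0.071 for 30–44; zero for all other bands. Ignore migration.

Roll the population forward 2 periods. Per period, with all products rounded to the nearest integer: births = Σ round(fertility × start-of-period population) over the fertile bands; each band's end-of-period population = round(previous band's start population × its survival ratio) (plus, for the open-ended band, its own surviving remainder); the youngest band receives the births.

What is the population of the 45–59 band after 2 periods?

— Period 1 —
Births: 580 × 0.071 = 41
15–29: 1790 × 0.981 = 1756
30–44: 1970 × 0.977 = 1925
45–59: 580 × 0.961 = 557
60–74: 600 × 0.971 = 583
75–89: 1420 × 0.987 = 1402
90+: 620 × 0.951 + 1080 × 0.547 = 590 + 591 = 1181
Population now: 0–14=41, 15–29=1756, 30–44=1925, 45–59=557, 60–74=583, 75–89=1402, 90+=1181
— Period 2 —
Births: 1925 × 0.071 = 137
15–29: 41 × 0.981 = 40
30–44: 1756 × 0.977 = 1716
45–59: 1925 × 0.961 = 1850
60–74: 557 × 0.971 = 541
75–89: 583 × 0.987 = 575
90+: 1402 × 0.951 + 1181 × 0.547 = 1333 + 646 = 1979
Population now: 0–14=137, 15–29=40, 30–44=1716, 45–59=1850, 60–74=541, 75–89=575, 90+=1979

1850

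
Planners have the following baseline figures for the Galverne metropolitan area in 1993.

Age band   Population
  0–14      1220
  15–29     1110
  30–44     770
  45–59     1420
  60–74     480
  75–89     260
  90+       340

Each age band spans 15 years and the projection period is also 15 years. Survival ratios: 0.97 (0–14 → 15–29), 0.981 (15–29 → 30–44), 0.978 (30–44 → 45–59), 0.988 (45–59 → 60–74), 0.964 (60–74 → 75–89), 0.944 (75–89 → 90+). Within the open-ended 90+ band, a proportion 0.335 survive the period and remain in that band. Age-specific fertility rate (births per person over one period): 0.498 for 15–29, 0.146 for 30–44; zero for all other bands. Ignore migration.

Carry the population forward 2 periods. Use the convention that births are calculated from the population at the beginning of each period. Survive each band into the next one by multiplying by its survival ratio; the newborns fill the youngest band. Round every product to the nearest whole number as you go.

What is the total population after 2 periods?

(Bands numbered youngest = 1 to oldest = 7.)
Period 1.
Births: 1110 × 0.498 = 553, 770 × 0.146 = 112 → total 665
Band 2: 1220 × 0.97 = 1183
Band 3: 1110 × 0.981 = 1089
Band 4: 770 × 0.978 = 753
Band 5: 1420 × 0.988 = 1403
Band 6: 480 × 0.964 = 463
Band 7: 260 × 0.944 + 340 × 0.335 = 245 + 114 = 359
Giving 665 / 1183 / 1089 / 753 / 1403 / 463 / 359.
Period 2.
Births: 1183 × 0.498 = 589, 1089 × 0.146 = 159 → total 748
Band 2: 665 × 0.97 = 645
Band 3: 1183 × 0.981 = 1161
Band 4: 1089 × 0.978 = 1065
Band 5: 753 × 0.988 = 744
Band 6: 1403 × 0.964 = 1352
Band 7: 463 × 0.944 + 359 × 0.335 = 437 + 120 = 557
Giving 748 / 645 / 1161 / 1065 / 744 / 1352 / 557.
Total after period 2: 748 + 645 + 1161 + 1065 + 744 + 1352 + 557 = 6272

6272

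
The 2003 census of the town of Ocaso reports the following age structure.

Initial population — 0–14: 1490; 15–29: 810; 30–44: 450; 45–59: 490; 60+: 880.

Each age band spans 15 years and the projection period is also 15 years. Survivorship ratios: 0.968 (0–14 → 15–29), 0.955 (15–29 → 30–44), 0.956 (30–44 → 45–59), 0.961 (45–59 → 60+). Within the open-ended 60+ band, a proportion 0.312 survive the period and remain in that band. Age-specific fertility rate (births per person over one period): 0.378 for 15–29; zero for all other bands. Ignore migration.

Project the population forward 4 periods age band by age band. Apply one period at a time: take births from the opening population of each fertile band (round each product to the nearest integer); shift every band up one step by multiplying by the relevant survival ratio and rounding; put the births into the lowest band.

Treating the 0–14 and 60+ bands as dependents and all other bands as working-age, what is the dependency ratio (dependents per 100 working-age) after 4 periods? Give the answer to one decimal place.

After projecting period 1:
Births: 810 × 0.378 = 306
15–29: 1490 × 0.968 = 1442
30–44: 810 × 0.955 = 774
45–59: 450 × 0.956 = 430
60+: 490 × 0.961 + 880 × 0.312 = 471 + 275 = 746
Giving 306 / 1442 / 774 / 430 / 746.
After projecting period 2:
Births: 1442 × 0.378 = 545
15–29: 306 × 0.968 = 296
30–44: 1442 × 0.955 = 1377
45–59: 774 × 0.956 = 740
60+: 430 × 0.961 + 746 × 0.312 = 413 + 233 = 646
Giving 545 / 296 / 1377 / 740 / 646.
After projecting period 3:
Births: 296 × 0.378 = 112
15–29: 545 × 0.968 = 528
30–44: 296 × 0.955 = 283
45–59: 1377 × 0.956 = 1316
60+: 740 × 0.961 + 646 × 0.312 = 711 + 202 = 913
Giving 112 / 528 / 283 / 1316 / 913.
After projecting period 4:
Births: 528 × 0.378 = 200
15–29: 112 × 0.968 = 108
30–44: 528 × 0.955 = 504
45–59: 283 × 0.956 = 271
60+: 1316 × 0.961 + 913 × 0.312 = 1265 + 285 = 1550
Giving 200 / 108 / 504 / 271 / 1550.
Dependents (band 0–14 + band 60+) = 200 + 1550 = 1750; working-age = 883; ratio = 1750/883 × 100 = 198.2

198.2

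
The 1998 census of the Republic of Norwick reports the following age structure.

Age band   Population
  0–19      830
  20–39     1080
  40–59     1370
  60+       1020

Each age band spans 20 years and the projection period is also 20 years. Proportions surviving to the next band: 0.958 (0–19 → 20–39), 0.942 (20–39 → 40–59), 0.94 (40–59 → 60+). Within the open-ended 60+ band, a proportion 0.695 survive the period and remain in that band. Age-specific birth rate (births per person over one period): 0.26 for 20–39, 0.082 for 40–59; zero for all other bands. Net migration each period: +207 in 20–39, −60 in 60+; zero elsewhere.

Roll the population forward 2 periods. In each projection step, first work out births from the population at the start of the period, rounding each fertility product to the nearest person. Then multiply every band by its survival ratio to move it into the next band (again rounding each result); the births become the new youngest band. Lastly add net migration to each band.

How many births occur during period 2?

344

Numbering the groups 1..4 from youngest to oldest:
After projecting period 1:
Births: 1080 × 0.26 = 281, 1370 × 0.082 = 112 ⇒ total 393
Group 2: 830 × 0.958 = 795
Group 3: 1080 × 0.942 = 1017
Group 4: 1370 × 0.94 + 1020 × 0.695 = 1288 + 709 = 1997
Net migration: Group 2 + 207 → 1002; Group 4 − 60 → 1937
Giving 393 / 1002 / 1017 / 1937.
After projecting period 2:
Births: 1002 × 0.26 = 261, 1017 × 0.082 = 83 ⇒ total 344
Group 2: 393 × 0.958 = 376
Group 3: 1002 × 0.942 = 944
Group 4: 1017 × 0.94 + 1937 × 0.695 = 956 + 1346 = 2302
Net migration: Group 2 + 207 → 583; Group 4 − 60 → 2242
Giving 344 / 583 / 944 / 2242.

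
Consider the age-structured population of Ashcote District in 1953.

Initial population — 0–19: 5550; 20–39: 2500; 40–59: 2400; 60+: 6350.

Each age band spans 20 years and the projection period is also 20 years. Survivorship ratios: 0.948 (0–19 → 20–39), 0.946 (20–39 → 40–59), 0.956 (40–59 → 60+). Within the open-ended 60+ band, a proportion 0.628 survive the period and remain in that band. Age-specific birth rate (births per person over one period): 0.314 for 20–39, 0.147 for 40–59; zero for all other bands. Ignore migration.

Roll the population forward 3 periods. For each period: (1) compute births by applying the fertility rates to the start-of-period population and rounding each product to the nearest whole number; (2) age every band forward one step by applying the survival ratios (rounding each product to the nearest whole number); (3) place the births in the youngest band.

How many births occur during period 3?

1071

Period 1.
Births: 2500 * 0.314 = 785 ; 2400 * 0.147 = 353 — total 1138
20–39: 5550 * 0.948 = 5261
40–59: 2500 * 0.946 = 2365
60+: 2400 * 0.956 + 6350 * 0.628 = 2294 + 3988 = 6282
Population now: 0–19=1138, 20–39=5261, 40–59=2365, 60+=6282
Period 2.
Births: 5261 * 0.314 = 1652 ; 2365 * 0.147 = 348 — total 2000
20–39: 1138 * 0.948 = 1079
40–59: 5261 * 0.946 = 4977
60+: 2365 * 0.956 + 6282 * 0.628 = 2261 + 3945 = 6206
Population now: 0–19=2000, 20–39=1079, 40–59=4977, 60+=6206
Period 3.
Births: 1079 * 0.314 = 339 ; 4977 * 0.147 = 732 — total 1071
20–39: 2000 * 0.948 = 1896
40–59: 1079 * 0.946 = 1021
60+: 4977 * 0.956 + 6206 * 0.628 = 4758 + 3897 = 8655
Population now: 0–19=1071, 20–39=1896, 40–59=1021, 60+=8655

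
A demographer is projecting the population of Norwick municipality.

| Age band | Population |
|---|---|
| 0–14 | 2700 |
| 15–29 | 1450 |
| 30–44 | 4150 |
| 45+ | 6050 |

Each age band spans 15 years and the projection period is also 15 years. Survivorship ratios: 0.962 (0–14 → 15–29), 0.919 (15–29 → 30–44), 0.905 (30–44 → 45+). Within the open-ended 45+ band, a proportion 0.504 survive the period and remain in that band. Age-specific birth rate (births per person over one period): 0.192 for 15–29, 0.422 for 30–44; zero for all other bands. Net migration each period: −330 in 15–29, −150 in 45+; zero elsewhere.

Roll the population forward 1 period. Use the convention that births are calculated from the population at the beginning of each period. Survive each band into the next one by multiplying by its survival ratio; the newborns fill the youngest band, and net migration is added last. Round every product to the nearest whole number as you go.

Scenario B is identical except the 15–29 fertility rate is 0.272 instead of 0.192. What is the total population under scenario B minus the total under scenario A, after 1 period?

116

(Bands numbered youngest = 1 to oldest = 4.)
[period 1]
Births: 1450 × 0.192 = 278  |  4150 × 0.422 = 1751 → 2029
Band 2: 2700 × 0.962 = 2597
Band 3: 1450 × 0.919 = 1333
Band 4: 4150 × 0.905 + 6050 × 0.504 = 3756 + 3049 = 6805
Net migration: Band 2 − 330 → 2267; Band 4 − 150 → 6655
Giving 2029 / 2267 / 1333 / 6655.
Scenario A total after 1 period: 12284
Scenario B projection —
[period 1]
Births: 1450 × 0.272 = 394  |  4150 × 0.422 = 1751 → 2145
Band 2: 2700 × 0.962 = 2597
Band 3: 1450 × 0.919 = 1333
Band 4: 4150 × 0.905 + 6050 × 0.504 = 3756 + 3049 = 6805
Net migration: Band 2 − 330 → 2267; Band 4 − 150 → 6655
Giving 2145 / 2267 / 1333 / 6655.
Scenario B total after 1 period: 12400
Difference B − A = 12400 − 12284 = 116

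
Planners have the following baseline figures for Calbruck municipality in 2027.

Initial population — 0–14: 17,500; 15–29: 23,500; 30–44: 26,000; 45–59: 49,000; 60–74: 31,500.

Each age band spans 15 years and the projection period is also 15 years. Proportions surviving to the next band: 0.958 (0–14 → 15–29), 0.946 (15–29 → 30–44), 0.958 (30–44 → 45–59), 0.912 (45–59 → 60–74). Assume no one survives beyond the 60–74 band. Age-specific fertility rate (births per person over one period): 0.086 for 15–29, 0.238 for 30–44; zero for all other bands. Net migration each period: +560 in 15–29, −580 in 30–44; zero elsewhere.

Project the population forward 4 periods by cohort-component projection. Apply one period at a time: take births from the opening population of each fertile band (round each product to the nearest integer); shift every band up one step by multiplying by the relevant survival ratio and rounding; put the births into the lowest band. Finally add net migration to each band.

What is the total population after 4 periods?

34074

Let group 1 be 0–14 through group 5 = 60–74.
— Period 1 —
Births: 23500 × 0.086 = 2021, 26000 × 0.238 = 6188 ⇒ total 8209
Group 2: 17500 × 0.958 = 16765
Group 3: 23500 × 0.946 = 22231
Group 4: 26000 × 0.958 = 24908
Group 5: 49000 × 0.912 = 44688
Net migration: Group 2 + 560 → 17325; Group 3 − 580 → 21651
→ [8209, 17325, 21651, 24908, 44688]
— Period 2 —
Births: 17325 × 0.086 = 1490, 21651 × 0.238 = 5153 ⇒ total 6643
Group 2: 8209 × 0.958 = 7864
Group 3: 17325 × 0.946 = 16389
Group 4: 21651 × 0.958 = 20742
Group 5: 24908 × 0.912 = 22716
Net migration: Group 2 + 560 → 8424; Group 3 − 580 → 15809
→ [6643, 8424, 15809, 20742, 22716]
— Period 3 —
Births: 8424 × 0.086 = 724, 15809 × 0.238 = 3763 ⇒ total 4487
Group 2: 6643 × 0.958 = 6364
Group 3: 8424 × 0.946 = 7969
Group 4: 15809 × 0.958 = 15145
Group 5: 20742 × 0.912 = 18917
Net migration: Group 2 + 560 → 6924; Group 3 − 580 → 7389
→ [4487, 6924, 7389, 15145, 18917]
— Period 4 —
Births: 6924 × 0.086 = 595, 7389 × 0.238 = 1759 ⇒ total 2354
Group 2: 4487 × 0.958 = 4299
Group 3: 6924 × 0.946 = 6550
Group 4: 7389 × 0.958 = 7079
Group 5: 15145 × 0.912 = 13812
Net migration: Group 2 + 560 → 4859; Group 3 − 580 → 5970
→ [2354, 4859, 5970, 7079, 13812]
Total after period 4: 2354 + 4859 + 5970 + 7079 + 13812 = 34074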